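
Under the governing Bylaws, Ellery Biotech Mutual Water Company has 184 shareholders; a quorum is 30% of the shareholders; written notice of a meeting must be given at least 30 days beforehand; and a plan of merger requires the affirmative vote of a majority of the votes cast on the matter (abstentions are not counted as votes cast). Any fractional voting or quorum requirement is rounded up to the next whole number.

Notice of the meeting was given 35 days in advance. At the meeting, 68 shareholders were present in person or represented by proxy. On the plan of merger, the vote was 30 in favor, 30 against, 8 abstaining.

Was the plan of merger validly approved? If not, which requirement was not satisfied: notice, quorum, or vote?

Invalid — vote requirement not satisfied.

Notice: 35 days given; 30 required. Satisfied.
Quorum: 30% of 184 = 55.20, rounded up to 56; 68 present. Satisfied.
Vote: requires a majority of the votes cast (68 − 8 abstaining = 60); a majority of 60 is 31, so 31 needed; 30 in favor. Not satisfied.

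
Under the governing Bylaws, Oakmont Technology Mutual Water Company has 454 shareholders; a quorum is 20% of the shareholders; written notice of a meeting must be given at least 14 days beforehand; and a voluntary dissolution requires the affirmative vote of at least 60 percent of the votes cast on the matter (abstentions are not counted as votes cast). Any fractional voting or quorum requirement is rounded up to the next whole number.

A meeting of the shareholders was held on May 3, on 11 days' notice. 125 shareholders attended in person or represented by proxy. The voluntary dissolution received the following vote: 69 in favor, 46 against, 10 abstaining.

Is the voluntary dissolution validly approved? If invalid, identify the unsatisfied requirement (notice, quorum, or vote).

Notice: 11 days given; 14 required. Not satisfied.
Quorum: 20% of 454 = 90.80, rounded up to 91; 125 present. Satisfied.
Vote: requires three-fifths of the votes cast (125 − 10 abstaining = 115); 3/5 of 115 = 69, so 69 needed; 69 in favor. Satisfied.

Invalid — notice requirement not satisfied.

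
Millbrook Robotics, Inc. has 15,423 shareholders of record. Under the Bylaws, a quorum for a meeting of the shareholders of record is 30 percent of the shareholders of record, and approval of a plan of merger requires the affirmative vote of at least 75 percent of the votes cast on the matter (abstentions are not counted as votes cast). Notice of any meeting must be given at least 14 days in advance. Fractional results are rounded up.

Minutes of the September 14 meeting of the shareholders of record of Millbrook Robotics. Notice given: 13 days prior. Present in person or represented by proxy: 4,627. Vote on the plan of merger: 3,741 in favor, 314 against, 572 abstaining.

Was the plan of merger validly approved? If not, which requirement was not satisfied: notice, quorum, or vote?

Invalid — notice requirement not satisfied.

Notice: 13 days given; 14 required. Not satisfied.
Quorum: 30% of 15,423 = 4,626.90, rounded up to 4,627; 4,627 present. Satisfied.
Vote: requires three-fourths of the votes cast (4,627 − 572 abstaining = 4,055); 3/4 of 4055 = 3041.25, rounded up to 3042, so 3,042 needed; 3,741 in favor. Satisfied.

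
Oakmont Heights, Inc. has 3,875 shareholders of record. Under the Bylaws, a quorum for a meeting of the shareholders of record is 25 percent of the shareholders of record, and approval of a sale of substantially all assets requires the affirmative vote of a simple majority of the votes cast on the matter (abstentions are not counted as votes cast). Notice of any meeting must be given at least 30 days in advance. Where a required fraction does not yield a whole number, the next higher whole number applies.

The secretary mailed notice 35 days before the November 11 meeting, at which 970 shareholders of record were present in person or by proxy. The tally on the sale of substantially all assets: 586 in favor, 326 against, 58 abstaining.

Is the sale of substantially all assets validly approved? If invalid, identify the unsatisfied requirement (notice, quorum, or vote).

Notice: 35 days given; 30 required. Satisfied.
Quorum: 25% of 3,875 = 968.75, rounded up to 969; 970 present. Satisfied.
Vote: requires a majority of the votes cast (970 − 58 abstaining = 912); a majority of 912 is 457, so 457 needed; 586 in favor. Satisfied.

Valid — all requirements satisfied.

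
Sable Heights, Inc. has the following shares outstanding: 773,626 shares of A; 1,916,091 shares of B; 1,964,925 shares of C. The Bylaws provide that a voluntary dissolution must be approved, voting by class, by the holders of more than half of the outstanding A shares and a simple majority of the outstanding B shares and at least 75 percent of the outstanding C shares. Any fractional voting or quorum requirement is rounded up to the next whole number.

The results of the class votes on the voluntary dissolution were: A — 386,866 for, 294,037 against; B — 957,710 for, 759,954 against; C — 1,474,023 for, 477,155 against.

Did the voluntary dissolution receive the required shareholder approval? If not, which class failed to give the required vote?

Not approved — the B shares did not give the required vote.

A: a majority of 773626 is 386814; 386,814 required, 386,866 in favor — approved.
B: a majority of 1916091 is 958046; 958,046 required, 957,710 in favor — not approved.
C: 3/4 of 1964925 = 1473693.75, rounded up to 1473694; 1,473,694 required, 1,474,023 in favor — approved.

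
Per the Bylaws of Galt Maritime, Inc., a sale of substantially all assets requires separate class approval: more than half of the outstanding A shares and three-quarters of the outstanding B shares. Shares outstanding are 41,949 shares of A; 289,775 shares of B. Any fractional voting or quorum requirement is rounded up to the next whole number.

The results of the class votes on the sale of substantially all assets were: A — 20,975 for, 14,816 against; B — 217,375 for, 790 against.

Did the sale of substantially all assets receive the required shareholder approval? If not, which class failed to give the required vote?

A: a majority of 41949 is 20975; 20,975 required, 20,975 in favor — approved.
B: 3/4 of 289775 = 217331.25, rounded up to 217332; 217,332 required, 217,375 in favor — approved.

Approved — every class gave the required vote.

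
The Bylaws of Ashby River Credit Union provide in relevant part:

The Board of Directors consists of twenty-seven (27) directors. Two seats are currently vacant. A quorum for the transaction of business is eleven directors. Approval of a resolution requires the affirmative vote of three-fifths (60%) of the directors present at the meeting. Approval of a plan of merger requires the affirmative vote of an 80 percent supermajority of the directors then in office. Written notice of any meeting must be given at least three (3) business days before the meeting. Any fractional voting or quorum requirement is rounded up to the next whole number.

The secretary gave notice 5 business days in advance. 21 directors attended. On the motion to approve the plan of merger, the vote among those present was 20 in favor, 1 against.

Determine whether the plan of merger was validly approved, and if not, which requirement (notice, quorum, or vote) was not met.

Notice: 5 business days given; 3 required (5 ≥ 3). Satisfied.
Quorum: 21 present; quorum is 11. Satisfied.
Vote: the plan of merger requires four-fifths of the directors then in office (25). 4/5 of 25 = 20, so 20 affirmative votes are needed; 20 voted in favor. Satisfied.

Valid — all requirements satisfied.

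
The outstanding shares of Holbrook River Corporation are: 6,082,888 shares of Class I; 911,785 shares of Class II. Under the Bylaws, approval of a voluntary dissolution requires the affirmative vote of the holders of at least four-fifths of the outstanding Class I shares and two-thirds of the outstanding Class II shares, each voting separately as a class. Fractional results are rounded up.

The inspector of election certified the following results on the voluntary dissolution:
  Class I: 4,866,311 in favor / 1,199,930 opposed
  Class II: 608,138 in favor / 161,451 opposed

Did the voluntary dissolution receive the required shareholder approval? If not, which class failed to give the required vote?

Class I: 4/5 of 6082888 = 4866310.40, rounded up to 4866311; 4,866,311 required, 4,866,311 in favor — approved.
Class II: 2/3 of 911785 = 607856.67, rounded up to 607857; 607,857 required, 608,138 in favor — approved.

Approved — every class gave the required vote.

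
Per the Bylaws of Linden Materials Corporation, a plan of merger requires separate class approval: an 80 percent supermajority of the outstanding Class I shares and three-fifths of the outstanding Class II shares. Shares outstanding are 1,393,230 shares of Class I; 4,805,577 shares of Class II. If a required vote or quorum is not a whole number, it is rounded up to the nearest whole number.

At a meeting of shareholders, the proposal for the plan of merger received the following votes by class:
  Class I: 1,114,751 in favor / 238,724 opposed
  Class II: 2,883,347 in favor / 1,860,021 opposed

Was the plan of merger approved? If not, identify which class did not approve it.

Class I: 4/5 of 1393230 = 1114584; 1,114,584 required, 1,114,751 in favor — approved.
Class II: 3/5 of 4805577 = 2883346.20, rounded up to 2883347; 2,883,347 required, 2,883,347 in favor — approved.

Approved — every class gave the required vote.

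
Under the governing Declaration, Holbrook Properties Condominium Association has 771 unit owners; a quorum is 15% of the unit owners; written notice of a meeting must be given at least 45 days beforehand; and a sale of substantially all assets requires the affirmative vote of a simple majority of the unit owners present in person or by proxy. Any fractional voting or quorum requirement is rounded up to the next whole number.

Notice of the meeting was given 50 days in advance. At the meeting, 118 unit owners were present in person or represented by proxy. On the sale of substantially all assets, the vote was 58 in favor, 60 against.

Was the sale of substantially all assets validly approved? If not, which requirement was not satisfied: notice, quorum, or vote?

Notice: 50 days given; 45 required. Satisfied.
Quorum: 15% of 771 = 115.65, rounded up to 116; 118 present. Satisfied.
Vote: requires a majority of those present (118); a majority of 118 is 60, so 60 needed; 58 in favor. Not satisfied.

Invalid — vote requirement not satisfied.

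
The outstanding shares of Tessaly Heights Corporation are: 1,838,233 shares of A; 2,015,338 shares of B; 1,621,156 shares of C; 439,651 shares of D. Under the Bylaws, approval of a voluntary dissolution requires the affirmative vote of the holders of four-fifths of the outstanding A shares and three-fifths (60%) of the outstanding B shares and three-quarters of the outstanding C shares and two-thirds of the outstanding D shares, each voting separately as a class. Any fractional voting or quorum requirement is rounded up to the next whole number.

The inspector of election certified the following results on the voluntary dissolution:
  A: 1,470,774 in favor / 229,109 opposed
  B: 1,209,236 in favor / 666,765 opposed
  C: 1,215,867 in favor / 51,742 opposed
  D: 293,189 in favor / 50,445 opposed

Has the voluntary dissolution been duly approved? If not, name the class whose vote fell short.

Approved — every class gave the required vote.

A: 4/5 of 1838233 = 1470586.40, rounded up to 1470587; 1,470,587 required, 1,470,774 in favor — approved.
B: 3/5 of 2015338 = 1209202.80, rounded up to 1209203; 1,209,203 required, 1,209,236 in favor — approved.
C: 3/4 of 1621156 = 1215867; 1,215,867 required, 1,215,867 in favor — approved.
D: 2/3 of 439651 = 293100.67, rounded up to 293101; 293,101 required, 293,189 in favor — approved.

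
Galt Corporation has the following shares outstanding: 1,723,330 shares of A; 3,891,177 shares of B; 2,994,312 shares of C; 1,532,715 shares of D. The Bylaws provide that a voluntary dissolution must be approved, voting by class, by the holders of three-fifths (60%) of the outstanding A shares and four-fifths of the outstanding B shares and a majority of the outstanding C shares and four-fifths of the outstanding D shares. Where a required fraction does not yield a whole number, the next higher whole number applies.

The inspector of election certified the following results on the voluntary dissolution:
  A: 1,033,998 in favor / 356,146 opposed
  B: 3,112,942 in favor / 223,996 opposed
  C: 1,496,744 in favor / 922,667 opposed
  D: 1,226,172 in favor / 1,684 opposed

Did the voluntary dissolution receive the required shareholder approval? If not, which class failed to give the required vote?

Not approved — the C shares did not give the required vote.

A: 3/5 of 1723330 = 1033998; 1,033,998 required, 1,033,998 in favor — approved.
B: 4/5 of 3891177 = 3112941.60, rounded up to 3112942; 3,112,942 required, 3,112,942 in favor — approved.
C: a majority of 2994312 is 1497157; 1,497,157 required, 1,496,744 in favor — not approved.
D: 4/5 of 1532715 = 1226172; 1,226,172 required, 1,226,172 in favor — approved.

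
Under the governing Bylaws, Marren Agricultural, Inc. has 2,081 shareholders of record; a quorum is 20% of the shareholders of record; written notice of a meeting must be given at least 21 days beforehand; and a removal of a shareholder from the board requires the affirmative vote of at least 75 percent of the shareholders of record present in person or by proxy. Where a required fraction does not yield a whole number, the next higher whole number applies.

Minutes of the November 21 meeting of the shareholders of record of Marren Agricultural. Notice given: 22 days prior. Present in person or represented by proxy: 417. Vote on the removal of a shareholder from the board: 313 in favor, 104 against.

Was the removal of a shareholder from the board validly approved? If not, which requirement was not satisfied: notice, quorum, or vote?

Notice: 22 days given; 21 required. Satisfied.
Quorum: 20% of 2,081 = 416.20, rounded up to 417; 417 present. Satisfied.
Vote: requires three-fourths of those present (417); 3/4 of 417 = 312.75, rounded up to 313, so 313 needed; 313 in favor. Satisfied.

Valid — all requirements satisfied.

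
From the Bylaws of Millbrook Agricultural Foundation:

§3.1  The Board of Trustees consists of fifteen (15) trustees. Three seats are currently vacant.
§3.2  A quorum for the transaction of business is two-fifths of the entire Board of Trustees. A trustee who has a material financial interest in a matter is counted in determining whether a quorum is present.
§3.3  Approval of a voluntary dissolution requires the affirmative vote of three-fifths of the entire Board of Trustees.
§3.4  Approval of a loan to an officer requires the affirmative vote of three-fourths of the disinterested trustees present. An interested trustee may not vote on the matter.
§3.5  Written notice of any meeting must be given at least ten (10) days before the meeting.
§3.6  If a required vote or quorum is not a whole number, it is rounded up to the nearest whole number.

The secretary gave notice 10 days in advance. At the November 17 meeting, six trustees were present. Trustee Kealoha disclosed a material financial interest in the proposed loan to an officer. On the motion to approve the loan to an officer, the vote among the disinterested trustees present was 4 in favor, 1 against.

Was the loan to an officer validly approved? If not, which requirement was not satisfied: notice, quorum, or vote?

Notice: 10 days given; 10 required (10 ≥ 10). Satisfied.
Quorum: 6 present (interested trustees count toward quorum); quorum is 6. Satisfied.
Vote: the loan to an officer requires three-fourths of the disinterested trustees present (6 − 1 = 5). 3/4 of 5 = 3.75, rounded up to 4, so 4 affirmative votes are needed; 4 voted in favor. Satisfied.

Valid — all requirements satisfied.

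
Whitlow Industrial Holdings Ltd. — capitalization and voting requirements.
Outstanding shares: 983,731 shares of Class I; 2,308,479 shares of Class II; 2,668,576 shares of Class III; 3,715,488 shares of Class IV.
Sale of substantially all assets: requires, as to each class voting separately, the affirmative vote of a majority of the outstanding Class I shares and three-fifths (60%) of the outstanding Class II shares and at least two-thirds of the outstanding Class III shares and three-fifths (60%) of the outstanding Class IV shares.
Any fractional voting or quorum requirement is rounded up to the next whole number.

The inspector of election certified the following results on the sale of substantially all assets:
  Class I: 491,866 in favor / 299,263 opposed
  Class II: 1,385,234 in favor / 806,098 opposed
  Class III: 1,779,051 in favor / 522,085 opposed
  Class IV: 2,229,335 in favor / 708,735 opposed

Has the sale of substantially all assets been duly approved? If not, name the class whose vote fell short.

Approved — every class gave the required vote.

Class I: a majority of 983731 is 491866; 491,866 required, 491,866 in favor — approved.
Class II: 3/5 of 2308479 = 1385087.40, rounded up to 1385088; 1,385,088 required, 1,385,234 in favor — approved.
Class III: 2/3 of 2668576 = 1779050.67, rounded up to 1779051; 1,779,051 required, 1,779,051 in favor — approved.
Class IV: 3/5 of 3715488 = 2229292.80, rounded up to 2229293; 2,229,293 required, 2,229,335 in favor — approved.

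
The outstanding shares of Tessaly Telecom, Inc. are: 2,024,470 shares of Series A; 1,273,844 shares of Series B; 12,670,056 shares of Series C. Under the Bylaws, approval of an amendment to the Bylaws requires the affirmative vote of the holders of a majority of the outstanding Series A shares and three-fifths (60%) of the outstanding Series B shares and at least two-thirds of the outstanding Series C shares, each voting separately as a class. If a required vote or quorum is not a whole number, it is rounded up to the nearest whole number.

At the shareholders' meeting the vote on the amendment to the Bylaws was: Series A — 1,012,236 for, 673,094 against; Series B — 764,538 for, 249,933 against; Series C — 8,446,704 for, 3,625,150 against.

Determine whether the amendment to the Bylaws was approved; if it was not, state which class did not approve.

Approved — every class gave the required vote.

Series A: a majority of 2024470 is 1012236; 1,012,236 required, 1,012,236 in favor — approved.
Series B: 3/5 of 1273844 = 764306.40, rounded up to 764307; 764,307 required, 764,538 in favor — approved.
Series C: 2/3 of 12670056 = 8446704; 8,446,704 required, 8,446,704 in favor — approved.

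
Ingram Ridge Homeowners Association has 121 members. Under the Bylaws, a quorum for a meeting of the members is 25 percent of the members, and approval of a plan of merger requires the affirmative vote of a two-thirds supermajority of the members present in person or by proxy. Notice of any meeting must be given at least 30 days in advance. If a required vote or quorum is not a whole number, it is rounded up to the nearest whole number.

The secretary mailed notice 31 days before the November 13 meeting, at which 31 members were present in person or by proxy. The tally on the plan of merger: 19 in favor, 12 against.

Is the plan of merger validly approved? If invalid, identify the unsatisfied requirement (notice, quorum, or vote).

Invalid — vote requirement not satisfied.

Notice: 31 days given; 30 required. Satisfied.
Quorum: 25% of 121 = 30.25, rounded up to 31; 31 present. Satisfied.
Vote: requires two-thirds of those present (31); 2/3 of 31 = 20.67, rounded up to 21, so 21 needed; 19 in favor. Not satisfied.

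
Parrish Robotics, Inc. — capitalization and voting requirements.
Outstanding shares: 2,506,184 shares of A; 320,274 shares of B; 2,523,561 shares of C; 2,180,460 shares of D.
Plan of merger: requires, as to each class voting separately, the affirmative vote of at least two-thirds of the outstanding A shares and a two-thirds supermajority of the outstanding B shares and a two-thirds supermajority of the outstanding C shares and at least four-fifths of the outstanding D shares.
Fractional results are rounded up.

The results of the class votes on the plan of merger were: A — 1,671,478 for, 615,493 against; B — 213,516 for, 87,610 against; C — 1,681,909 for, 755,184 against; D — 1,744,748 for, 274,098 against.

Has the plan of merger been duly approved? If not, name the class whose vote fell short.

Not approved — the C shares did not give the required vote.

A: 2/3 of 2506184 = 1670789.33, rounded up to 1670790; 1,670,790 required, 1,671,478 in favor — approved.
B: 2/3 of 320274 = 213516; 213,516 required, 213,516 in favor — approved.
C: 2/3 of 2523561 = 1682374; 1,682,374 required, 1,681,909 in favor — not approved.
D: 4/5 of 2180460 = 1744368; 1,744,368 required, 1,744,748 in favor — approved.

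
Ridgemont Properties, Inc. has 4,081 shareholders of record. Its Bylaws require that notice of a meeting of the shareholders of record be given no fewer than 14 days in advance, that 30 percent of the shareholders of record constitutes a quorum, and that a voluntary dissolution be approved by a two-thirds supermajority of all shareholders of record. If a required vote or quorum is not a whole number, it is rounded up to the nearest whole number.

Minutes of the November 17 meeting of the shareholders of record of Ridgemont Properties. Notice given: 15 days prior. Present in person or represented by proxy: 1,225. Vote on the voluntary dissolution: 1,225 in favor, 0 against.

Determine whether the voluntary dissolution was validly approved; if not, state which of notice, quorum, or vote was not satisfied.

Invalid — vote requirement not satisfied.

Notice: 15 days given; 14 required. Satisfied.
Quorum: 30% of 4,081 = 1,224.30, rounded up to 1,225; 1,225 present. Satisfied.
Vote: requires two-thirds of all shareholders of record (4,081); 2/3 of 4081 = 2720.67, rounded up to 2721, so 2,721 needed; 1,225 in favor. Not satisfied.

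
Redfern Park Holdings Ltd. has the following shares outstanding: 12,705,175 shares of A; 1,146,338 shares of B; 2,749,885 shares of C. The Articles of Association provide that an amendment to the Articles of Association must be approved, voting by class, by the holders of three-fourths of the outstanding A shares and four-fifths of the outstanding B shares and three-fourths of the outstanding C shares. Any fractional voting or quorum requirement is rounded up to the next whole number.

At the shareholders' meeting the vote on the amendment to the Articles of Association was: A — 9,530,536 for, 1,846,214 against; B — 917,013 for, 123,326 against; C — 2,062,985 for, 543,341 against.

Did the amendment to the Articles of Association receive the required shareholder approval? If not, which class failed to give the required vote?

Not approved — the B shares did not give the required vote.

A: 3/4 of 12705175 = 9528881.25, rounded up to 9528882; 9,528,882 required, 9,530,536 in favor — approved.
B: 4/5 of 1146338 = 917070.40, rounded up to 917071; 917,071 required, 917,013 in favor — not approved.
C: 3/4 of 2749885 = 2062413.75, rounded up to 2062414; 2,062,414 required, 2,062,985 in favor — approved.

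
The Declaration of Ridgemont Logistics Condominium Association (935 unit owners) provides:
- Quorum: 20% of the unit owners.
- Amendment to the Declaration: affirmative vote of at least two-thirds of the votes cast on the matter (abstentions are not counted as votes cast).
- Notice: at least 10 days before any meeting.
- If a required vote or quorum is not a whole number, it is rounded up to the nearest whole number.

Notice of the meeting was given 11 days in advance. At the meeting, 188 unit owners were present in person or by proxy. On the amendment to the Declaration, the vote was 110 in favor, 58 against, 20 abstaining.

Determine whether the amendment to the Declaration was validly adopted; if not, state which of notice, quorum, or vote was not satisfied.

Notice: 11 days given; 10 required. Satisfied.
Quorum: 20% of 935 = 187; 188 present. Satisfied.
Vote: requires two-thirds of the votes cast (188 − 20 abstaining = 168); 2/3 of 168 = 112, so 112 needed; 110 in favor. Not satisfied.

Invalid — vote requirement not satisfied.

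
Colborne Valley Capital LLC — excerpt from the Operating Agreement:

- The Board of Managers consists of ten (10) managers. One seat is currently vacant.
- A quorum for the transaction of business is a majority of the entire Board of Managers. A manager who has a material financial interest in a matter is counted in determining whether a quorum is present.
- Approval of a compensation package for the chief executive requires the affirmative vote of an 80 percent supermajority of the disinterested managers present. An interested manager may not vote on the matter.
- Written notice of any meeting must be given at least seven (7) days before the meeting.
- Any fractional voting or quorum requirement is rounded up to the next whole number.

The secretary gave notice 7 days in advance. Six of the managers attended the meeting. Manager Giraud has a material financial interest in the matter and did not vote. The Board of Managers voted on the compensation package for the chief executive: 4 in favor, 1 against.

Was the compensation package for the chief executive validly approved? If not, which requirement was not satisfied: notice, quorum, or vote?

Notice: 7 days given; 7 required (7 ≥ 7). Satisfied.
Quorum: 6 present (interested managers count toward quorum); quorum is 6. Satisfied.
Vote: the compensation package for the chief executive requires four-fifths of the disinterested managers present (6 − 1 = 5). 4/5 of 5 = 4, so 4 affirmative votes are needed; 4 voted in favor. Satisfied.

Valid — all requirements satisfied.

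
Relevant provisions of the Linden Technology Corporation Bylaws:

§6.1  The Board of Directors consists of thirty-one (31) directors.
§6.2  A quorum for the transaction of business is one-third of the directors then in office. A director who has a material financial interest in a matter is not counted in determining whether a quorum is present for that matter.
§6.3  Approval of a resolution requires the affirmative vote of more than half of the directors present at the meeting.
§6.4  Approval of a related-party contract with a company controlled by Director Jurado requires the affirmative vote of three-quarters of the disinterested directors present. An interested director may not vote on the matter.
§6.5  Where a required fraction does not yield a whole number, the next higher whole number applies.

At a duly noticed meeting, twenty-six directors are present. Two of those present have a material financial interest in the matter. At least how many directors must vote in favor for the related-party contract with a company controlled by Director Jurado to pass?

18

The related-party contract with a company controlled by Director Jurado requires three-fourths of the disinterested directors present (26 − 2 = 24).
3/4 of 24 = 18.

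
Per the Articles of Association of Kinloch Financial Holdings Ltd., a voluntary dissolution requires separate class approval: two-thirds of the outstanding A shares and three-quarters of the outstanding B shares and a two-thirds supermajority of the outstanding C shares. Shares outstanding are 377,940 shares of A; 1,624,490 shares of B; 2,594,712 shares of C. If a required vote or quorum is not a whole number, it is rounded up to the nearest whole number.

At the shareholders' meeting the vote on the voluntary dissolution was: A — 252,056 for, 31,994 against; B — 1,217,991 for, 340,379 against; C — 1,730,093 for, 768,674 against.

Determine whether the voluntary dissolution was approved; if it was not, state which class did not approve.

A: 2/3 of 377940 = 251960; 251,960 required, 252,056 in favor — approved.
B: 3/4 of 1624490 = 1218367.50, rounded up to 1218368; 1,218,368 required, 1,217,991 in favor — not approved.
C: 2/3 of 2594712 = 1729808; 1,729,808 required, 1,730,093 in favor — approved.

Not approved — the B shares did not give the required vote.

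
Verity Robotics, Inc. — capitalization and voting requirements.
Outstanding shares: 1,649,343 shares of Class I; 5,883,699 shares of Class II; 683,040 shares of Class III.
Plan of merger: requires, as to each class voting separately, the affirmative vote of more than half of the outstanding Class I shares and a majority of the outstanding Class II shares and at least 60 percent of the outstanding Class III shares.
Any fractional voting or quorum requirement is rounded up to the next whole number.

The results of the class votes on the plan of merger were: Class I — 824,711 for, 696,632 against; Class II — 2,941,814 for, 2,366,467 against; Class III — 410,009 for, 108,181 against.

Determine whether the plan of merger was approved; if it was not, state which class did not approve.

Class I: a majority of 1649343 is 824672; 824,672 required, 824,711 in favor — approved.
Class II: a majority of 5883699 is 2941850; 2,941,850 required, 2,941,814 in favor — not approved.
Class III: 3/5 of 683040 = 409824; 409,824 required, 410,009 in favor — approved.

Not approved — the Class II shares did not give the required vote.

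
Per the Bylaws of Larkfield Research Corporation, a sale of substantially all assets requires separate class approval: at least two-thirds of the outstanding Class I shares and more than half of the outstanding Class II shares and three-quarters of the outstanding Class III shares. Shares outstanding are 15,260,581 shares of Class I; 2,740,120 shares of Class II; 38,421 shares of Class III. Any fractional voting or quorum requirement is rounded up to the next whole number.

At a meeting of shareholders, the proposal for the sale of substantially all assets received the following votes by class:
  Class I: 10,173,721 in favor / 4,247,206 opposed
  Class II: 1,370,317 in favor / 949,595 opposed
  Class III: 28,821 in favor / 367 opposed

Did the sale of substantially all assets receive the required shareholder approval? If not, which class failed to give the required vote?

Class I: 2/3 of 15260581 = 10173720.67, rounded up to 10173721; 10,173,721 required, 10,173,721 in favor — approved.
Class II: a majority of 2740120 is 1370061; 1,370,061 required, 1,370,317 in favor — approved.
Class III: 3/4 of 38421 = 28815.75, rounded up to 28816; 28,816 required, 28,821 in favor — approved.

Approved — every class gave the required vote.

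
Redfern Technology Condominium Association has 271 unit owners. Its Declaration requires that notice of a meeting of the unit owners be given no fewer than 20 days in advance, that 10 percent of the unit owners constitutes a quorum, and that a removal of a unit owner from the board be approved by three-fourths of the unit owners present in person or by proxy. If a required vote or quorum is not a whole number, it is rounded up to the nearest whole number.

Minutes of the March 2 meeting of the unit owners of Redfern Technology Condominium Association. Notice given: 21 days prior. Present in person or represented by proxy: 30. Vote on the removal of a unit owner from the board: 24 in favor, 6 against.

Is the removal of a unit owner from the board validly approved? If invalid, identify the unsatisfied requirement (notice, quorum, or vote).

Notice: 21 days given; 20 required. Satisfied.
Quorum: 10% of 271 = 27.10, rounded up to 28; 30 present. Satisfied.
Vote: requires three-fourths of those present (30); 3/4 of 30 = 22.50, rounded up to 23, so 23 needed; 24 in favor. Satisfied.

Valid — all requirements satisfied.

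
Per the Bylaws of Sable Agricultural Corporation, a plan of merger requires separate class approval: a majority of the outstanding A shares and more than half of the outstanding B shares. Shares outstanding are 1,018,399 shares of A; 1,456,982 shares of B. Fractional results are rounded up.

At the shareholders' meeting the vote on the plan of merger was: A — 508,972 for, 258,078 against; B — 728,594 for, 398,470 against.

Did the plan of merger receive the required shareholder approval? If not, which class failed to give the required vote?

Not approved — the A shares did not give the required vote.

A: a majority of 1018399 is 509200; 509,200 required, 508,972 in favor — not approved.
B: a majority of 1456982 is 728492; 728,492 required, 728,594 in favor — approved.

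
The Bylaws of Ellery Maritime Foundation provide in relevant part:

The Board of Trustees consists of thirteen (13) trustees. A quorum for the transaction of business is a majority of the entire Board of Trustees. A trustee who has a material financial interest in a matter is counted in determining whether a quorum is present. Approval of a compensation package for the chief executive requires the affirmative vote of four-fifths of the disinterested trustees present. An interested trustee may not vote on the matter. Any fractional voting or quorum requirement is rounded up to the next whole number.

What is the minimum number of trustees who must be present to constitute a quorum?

7

A majority of 13 is 7.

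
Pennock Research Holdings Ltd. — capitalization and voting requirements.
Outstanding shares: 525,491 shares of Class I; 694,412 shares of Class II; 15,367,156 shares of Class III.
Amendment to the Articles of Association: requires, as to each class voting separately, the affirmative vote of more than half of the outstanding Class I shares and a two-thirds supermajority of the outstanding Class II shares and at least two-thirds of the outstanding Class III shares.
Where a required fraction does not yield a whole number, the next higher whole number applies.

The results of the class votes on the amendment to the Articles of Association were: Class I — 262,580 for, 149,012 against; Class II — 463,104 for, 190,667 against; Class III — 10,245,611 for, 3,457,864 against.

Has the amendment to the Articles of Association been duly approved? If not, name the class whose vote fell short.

Class I: a majority of 525491 is 262746; 262,746 required, 262,580 in favor — not approved.
Class II: 2/3 of 694412 = 462941.33, rounded up to 462942; 462,942 required, 463,104 in favor — approved.
Class III: 2/3 of 15367156 = 10244770.67, rounded up to 10244771; 10,244,771 required, 10,245,611 in favor — approved.

Not approved — the Class I shares did not give the required vote.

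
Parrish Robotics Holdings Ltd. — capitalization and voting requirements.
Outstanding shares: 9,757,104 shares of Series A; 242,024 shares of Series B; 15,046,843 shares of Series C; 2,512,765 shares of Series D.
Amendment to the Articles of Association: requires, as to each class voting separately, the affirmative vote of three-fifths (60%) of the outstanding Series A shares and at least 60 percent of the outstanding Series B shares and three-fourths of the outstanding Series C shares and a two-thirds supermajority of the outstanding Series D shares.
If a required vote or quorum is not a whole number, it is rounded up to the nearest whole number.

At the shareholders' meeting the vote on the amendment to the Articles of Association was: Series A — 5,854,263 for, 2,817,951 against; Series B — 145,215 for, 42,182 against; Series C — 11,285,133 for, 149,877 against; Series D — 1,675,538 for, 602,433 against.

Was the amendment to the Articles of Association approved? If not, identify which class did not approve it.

Series A: 3/5 of 9757104 = 5854262.40, rounded up to 5854263; 5,854,263 required, 5,854,263 in favor — approved.
Series B: 3/5 of 242024 = 145214.40, rounded up to 145215; 145,215 required, 145,215 in favor — approved.
Series C: 3/4 of 15046843 = 11285132.25, rounded up to 11285133; 11,285,133 required, 11,285,133 in favor — approved.
Series D: 2/3 of 2512765 = 1675176.67, rounded up to 1675177; 1,675,177 required, 1,675,538 in favor — approved.

Approved — every class gave the required vote.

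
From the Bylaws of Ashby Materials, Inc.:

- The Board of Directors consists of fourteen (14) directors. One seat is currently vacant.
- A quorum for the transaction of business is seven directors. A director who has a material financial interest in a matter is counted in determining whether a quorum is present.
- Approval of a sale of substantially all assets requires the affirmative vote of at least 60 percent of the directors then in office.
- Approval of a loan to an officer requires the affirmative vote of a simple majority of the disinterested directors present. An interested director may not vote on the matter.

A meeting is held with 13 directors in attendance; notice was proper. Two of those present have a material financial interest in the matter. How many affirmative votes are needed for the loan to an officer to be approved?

The loan to an officer requires a majority of the disinterested directors present (13 − 2 = 11).
A majority of 11 is 6.

6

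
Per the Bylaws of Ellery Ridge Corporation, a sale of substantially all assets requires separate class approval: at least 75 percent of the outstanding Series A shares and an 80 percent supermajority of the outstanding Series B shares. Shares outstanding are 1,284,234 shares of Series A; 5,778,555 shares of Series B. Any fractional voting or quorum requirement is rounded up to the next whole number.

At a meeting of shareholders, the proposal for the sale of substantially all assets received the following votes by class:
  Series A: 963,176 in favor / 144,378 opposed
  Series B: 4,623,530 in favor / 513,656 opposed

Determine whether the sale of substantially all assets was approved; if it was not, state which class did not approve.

Series A: 3/4 of 1284234 = 963175.50, rounded up to 963176; 963,176 required, 963,176 in favor — approved.
Series B: 4/5 of 5778555 = 4622844; 4,622,844 required, 4,623,530 in favor — approved.

Approved — every class gave the required vote.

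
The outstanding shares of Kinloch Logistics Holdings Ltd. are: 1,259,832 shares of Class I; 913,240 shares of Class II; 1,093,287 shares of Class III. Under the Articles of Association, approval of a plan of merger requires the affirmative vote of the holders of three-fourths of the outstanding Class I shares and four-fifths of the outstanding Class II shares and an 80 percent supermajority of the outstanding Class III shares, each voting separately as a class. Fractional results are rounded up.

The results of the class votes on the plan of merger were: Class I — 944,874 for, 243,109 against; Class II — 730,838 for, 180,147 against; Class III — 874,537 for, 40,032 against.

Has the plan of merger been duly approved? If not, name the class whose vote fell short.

Not approved — the Class III shares did not give the required vote.

Class I: 3/4 of 1259832 = 944874; 944,874 required, 944,874 in favor — approved.
Class II: 4/5 of 913240 = 730592; 730,592 required, 730,838 in favor — approved.
Class III: 4/5 of 1093287 = 874629.60, rounded up to 874630; 874,630 required, 874,537 in favor — not approved.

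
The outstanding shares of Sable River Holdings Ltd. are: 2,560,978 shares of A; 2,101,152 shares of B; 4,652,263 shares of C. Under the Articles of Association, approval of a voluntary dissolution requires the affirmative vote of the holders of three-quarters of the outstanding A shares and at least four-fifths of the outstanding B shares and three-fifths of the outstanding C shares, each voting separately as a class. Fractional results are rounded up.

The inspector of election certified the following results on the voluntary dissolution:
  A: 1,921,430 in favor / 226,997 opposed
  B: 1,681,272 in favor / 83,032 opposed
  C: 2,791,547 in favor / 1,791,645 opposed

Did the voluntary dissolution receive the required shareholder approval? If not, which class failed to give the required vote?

Approved — every class gave the required vote.

A: 3/4 of 2560978 = 1920733.50, rounded up to 1920734; 1,920,734 required, 1,921,430 in favor — approved.
B: 4/5 of 2101152 = 1680921.60, rounded up to 1680922; 1,680,922 required, 1,681,272 in favor — approved.
C: 3/5 of 4652263 = 2791357.80, rounded up to 2791358; 2,791,358 required, 2,791,547 in favor — approved.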